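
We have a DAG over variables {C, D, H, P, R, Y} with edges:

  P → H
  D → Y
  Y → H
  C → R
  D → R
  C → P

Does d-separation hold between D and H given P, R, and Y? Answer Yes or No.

Enumerating the 2 paths from D to H and testing each for blocking by {P, R, Y}:
  1. D → R ← C → P → H — R:collider[open]; C:fork[open]; P:chain[blocks] ⇒ blocked
  2. D → Y → H — Y:chain[blocks] ⇒ blocked
All paths are blocked; D ⊥ H | {P, R, Y} holds.

Yes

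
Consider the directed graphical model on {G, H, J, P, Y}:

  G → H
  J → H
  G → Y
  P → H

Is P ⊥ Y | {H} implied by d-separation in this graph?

No — P and Y are not d-separated given {H}.

Only one path connects P and Y:
Path 1: P → H ← G → Y
  H is a collider and H is conditioned on, which opens it; G is a fork and G is not conditioned on — no node blocks this path, so it is active.
Since the path P → H ← G → Y is active, P and Y are not d-separated given {H}.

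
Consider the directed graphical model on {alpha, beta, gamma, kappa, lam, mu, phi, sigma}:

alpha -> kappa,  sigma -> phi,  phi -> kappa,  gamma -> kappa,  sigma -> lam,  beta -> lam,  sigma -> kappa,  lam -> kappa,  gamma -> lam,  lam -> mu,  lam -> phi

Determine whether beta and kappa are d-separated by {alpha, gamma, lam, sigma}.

Yes

6 paths connect beta and kappa; each must be blocked for d-separation to hold:
  1. beta → lam ← sigma → kappa — lam:collider[open]; sigma:fork[blocks] ⇒ blocked
  2. beta → lam ← sigma → phi → kappa — lam:collider[open]; sigma:fork[blocks]; phi:chain[open] ⇒ blocked
  3. beta → lam → kappa — lam:chain[blocks] ⇒ blocked
  4. beta → lam ← gamma → kappa — lam:collider[open]; gamma:fork[blocks] ⇒ blocked
  5. beta → lam → phi ← sigma → kappa — lam:chain[blocks]; phi:collider[blocks]; sigma:fork[blocks] ⇒ blocked
  6. beta → lam → phi → kappa — lam:chain[blocks]; phi:chain[open] ⇒ blocked
Since every path is blocked, d-separation holds.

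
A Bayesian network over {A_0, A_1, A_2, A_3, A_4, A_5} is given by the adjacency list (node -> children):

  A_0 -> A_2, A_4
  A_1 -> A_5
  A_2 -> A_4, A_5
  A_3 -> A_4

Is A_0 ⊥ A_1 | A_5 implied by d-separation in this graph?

2 paths connect A_0 and A_1; each must be blocked for d-separation to hold:
Path 1: A_0 → A_4 ← A_2 → A_5 ← A_1
  A_4 is a collider here and neither A_4 nor any of its descendants is conditioned on, so the collider stays closed — the path is blocked at A_4.
Path 2: A_0 → A_2 → A_5 ← A_1
  A_2 is a chain and A_2 is not conditioned on; A_5 is a collider and A_5 is conditioned on, which opens it — no node blocks this path, so it is active.
Since the path A_0 → A_2 → A_5 ← A_1 is active, A_0 and A_1 are not d-separated given {A_5}.

No — A_0 and A_1 are not d-separated given {A_5}.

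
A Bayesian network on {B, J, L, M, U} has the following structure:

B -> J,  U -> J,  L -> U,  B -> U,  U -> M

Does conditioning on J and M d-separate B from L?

No — B and L are not d-separated given {J, M}.

Enumerating the 2 paths from B to L and testing each for blocking by {J, M}:
  1. B → J ← U ← L — J:collider[open]; U:chain[open] ⇒ active
  2. B → U ← L — U:collider[open] ⇒ active
Since the path B → J ← U ← L is active, B and L are not d-separated given {J, M}.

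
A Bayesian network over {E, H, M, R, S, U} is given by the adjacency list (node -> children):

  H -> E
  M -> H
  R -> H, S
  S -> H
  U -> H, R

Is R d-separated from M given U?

Enumerating the 3 paths from R to M and testing each for blocking by {U}:
Path 1: R ← U → H ← M
  U is a fork here and U is conditioned on, so the path is blocked at U.
Path 2: R → S → H ← M
  H is a collider here and neither H nor any of its descendants is conditioned on, so the collider stays closed — the path is blocked at H.
Path 3: R → H ← M
  H is a collider here and neither H nor any of its descendants is conditioned on, so the collider stays closed — the path is blocked at H.
Every path is blocked, so R and M are d-separated given {U}.

Yes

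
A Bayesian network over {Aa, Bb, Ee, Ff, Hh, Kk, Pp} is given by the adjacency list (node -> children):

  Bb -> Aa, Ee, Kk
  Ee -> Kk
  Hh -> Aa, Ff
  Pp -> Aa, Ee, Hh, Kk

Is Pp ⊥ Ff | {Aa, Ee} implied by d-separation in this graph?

We examine all 6 paths between Pp and Ff:
Path 1: Pp → Ee → Kk ← Bb → Aa ← Hh → Ff
  Ee is a chain here and Ee is conditioned on, so the path is blocked at Ee.
Path 2: Pp → Ee ← Bb → Aa ← Hh → Ff
  Ee is a collider and Ee is conditioned on, which opens it; Bb is a fork and Bb is not conditioned on; Aa is a collider and Aa is conditioned on, which opens it; Hh is a fork and Hh is not conditioned on — no node blocks this path, so it is active.
Path 3: Pp → Kk ← Ee ← Bb → Aa ← Hh → Ff
  Kk is a collider here and neither Kk nor any of its descendants is conditioned on, so the collider stays closed — the path is blocked at Kk.
Path 4: Pp → Kk ← Bb → Aa ← Hh → Ff
  Kk is a collider here and neither Kk nor any of its descendants is conditioned on, so the collider stays closed — the path is blocked at Kk.
Path 5: Pp → Hh → Ff
  Hh is a chain and Hh is not conditioned on — no node blocks this path, so it is active.
Path 6: Pp → Aa ← Hh → Ff
  Aa is a collider and Aa is conditioned on, which opens it; Hh is a fork and Hh is not conditioned on — no node blocks this path, so it is active.
Since the path Pp → Ee ← Bb → Aa ← Hh → Ff is active, Pp and Ff are not d-separated given {Aa, Ee}.

No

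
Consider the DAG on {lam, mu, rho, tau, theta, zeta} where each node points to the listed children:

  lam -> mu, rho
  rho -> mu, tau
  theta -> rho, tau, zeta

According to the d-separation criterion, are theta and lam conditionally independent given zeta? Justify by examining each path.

We examine all 4 paths between theta and lam:
Path 1: theta → tau ← rho ← lam
  tau is a collider here and neither tau nor any of its descendants is conditioned on, so the collider stays closed — the path is blocked at tau.
Path 2: theta → tau ← rho → mu ← lam
  tau is a collider here and neither tau nor any of its descendants is conditioned on, so the collider stays closed — the path is blocked at tau.
Path 3: theta → rho ← lam
  rho is a collider here and neither rho nor any of its descendants is conditioned on, so the collider stays closed — the path is blocked at rho.
Path 4: theta → rho → mu ← lam
  mu is a collider here and neither mu nor any of its descendants is conditioned on, so the collider stays closed — the path is blocked at mu.
All paths are blocked; theta ⊥ lam | {zeta} holds.

Yes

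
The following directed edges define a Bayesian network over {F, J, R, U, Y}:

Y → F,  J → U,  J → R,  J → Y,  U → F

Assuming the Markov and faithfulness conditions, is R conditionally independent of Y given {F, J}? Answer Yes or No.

Yes

2 paths connect R and Y; each must be blocked for d-separation to hold:
Path 1: R ← J → Y
  J is a fork here and J is conditioned on, so the path is blocked at J.
Path 2: R ← J → U → F ← Y
  J is a fork here and J is conditioned on, so the path is blocked at J.
Every path is blocked, so R and Y are d-separated given {F, J}.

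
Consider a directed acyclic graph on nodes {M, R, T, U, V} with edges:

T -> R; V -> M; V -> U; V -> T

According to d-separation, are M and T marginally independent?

The only undirected path from M to T is:
Path 1: M ← V → T
  V is a fork and V is not conditioned on — no node blocks this path, so it is active.
At least one path is unblocked, so d-separation fails.

No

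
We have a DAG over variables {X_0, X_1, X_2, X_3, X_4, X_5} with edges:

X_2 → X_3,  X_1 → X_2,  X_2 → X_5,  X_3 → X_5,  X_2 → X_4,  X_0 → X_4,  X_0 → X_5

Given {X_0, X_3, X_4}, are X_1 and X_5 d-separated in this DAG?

There are 3 undirected paths between X_1 and X_5; checking each against the conditioning set {X_0, X_3, X_4}:
Path 1: X_1 → X_2 → X_4 ← X_0 → X_5
  X_0 is a fork here and X_0 is conditioned on, so the path is blocked at X_0.
Path 2: X_1 → X_2 → X_5
  X_2 is a chain and X_2 is not conditioned on — no node blocks this path, so it is active.
Path 3: X_1 → X_2 → X_3 → X_5
  X_3 is a chain here and X_3 is conditioned on, so the path is blocked at X_3.
At least one path is unblocked, so d-separation fails.

No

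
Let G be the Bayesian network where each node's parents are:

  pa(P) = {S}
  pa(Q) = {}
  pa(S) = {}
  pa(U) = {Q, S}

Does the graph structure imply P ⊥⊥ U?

No

There is one path between P and U:
Path 1: P ← S → U
  S is a fork and S is not conditioned on — no node blocks this path, so it is active.
Since the path P ← S → U is active, P and U are not d-separated given ∅.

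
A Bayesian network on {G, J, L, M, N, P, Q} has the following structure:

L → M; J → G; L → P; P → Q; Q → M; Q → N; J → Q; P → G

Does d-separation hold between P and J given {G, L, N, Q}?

3 paths connect P and J; each must be blocked for d-separation to hold:
Path 1: P → Q ← J
  Q is a collider and Q is conditioned on, which opens it — no node blocks this path, so it is active.
Path 2: P ← L → M ← Q ← J
  L is a fork here and L is conditioned on, so the path is blocked at L.
Path 3: P → G ← J
  G is a collider and G is conditioned on, which opens it — no node blocks this path, so it is active.
At least one path is unblocked, so d-separation fails.

No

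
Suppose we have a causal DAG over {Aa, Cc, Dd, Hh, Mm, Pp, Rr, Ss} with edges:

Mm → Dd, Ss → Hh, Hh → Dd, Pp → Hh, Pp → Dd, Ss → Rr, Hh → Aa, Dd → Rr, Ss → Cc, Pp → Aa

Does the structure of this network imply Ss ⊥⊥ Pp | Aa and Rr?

Enumerating the 6 paths from Ss to Pp and testing each for blocking by {Aa, Rr}:
Path 1: Ss → Hh ← Pp
  Hh is a collider and its descendant Aa is conditioned on, which opens it — no node blocks this path, so it is active.
Path 2: Ss → Hh → Aa ← Pp
  Hh is a chain and Hh is not conditioned on; Aa is a collider and Aa is conditioned on, which opens it — no node blocks this path, so it is active.
Path 3: Ss → Hh → Dd ← Pp
  Hh is a chain and Hh is not conditioned on; Dd is a collider and its descendant Rr is conditioned on, which opens it — no node blocks this path, so it is active.
Path 4: Ss → Rr ← Dd ← Hh ← Pp
  Rr is a collider and Rr is conditioned on, which opens it; Dd is a chain and Dd is not conditioned on; Hh is a chain and Hh is not conditioned on — no node blocks this path, so it is active.
Path 5: Ss → Rr ← Dd ← Hh → Aa ← Pp
  Rr is a collider and Rr is conditioned on, which opens it; Dd is a chain and Dd is not conditioned on; Hh is a fork and Hh is not conditioned on; Aa is a collider and Aa is conditioned on, which opens it — no node blocks this path, so it is active.
Path 6: Ss → Rr ← Dd ← Pp
  Rr is a collider and Rr is conditioned on, which opens it; Dd is a chain and Dd is not conditioned on — no node blocks this path, so it is active.
Since the path Ss → Hh ← Pp is active, Ss and Pp are not d-separated given {Aa, Rr}.

No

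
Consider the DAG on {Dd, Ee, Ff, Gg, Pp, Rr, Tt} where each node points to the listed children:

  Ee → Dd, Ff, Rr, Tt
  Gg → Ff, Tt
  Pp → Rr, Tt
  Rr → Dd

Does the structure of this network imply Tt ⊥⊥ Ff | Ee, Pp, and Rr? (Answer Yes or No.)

4 paths connect Tt and Ff; each must be blocked for d-separation to hold:
  1. Tt ← Pp → Rr → Dd ← Ee → Ff — Pp:fork[blocks]; Rr:chain[blocks]; Dd:collider[blocks]; Ee:fork[blocks] ⇒ blocked
  2. Tt ← Pp → Rr ← Ee → Ff — Pp:fork[blocks]; Rr:collider[open]; Ee:fork[blocks] ⇒ blocked
  3. Tt ← Ee → Ff — Ee:fork[blocks] ⇒ blocked
  4. Tt ← Gg → Ff — Gg:fork[open] ⇒ active
Since the path Tt ← Gg → Ff is active, Tt and Ff are not d-separated given {Ee, Pp, Rr}.

No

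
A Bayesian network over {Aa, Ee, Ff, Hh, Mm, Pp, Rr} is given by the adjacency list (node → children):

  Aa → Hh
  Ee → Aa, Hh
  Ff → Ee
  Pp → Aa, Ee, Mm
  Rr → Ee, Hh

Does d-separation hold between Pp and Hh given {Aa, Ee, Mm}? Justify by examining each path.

There are 6 undirected paths between Pp and Hh; checking each against the conditioning set {Aa, Ee, Mm}:
Path 1: Pp → Ee ← Rr → Hh
  Ee is a collider and Ee is conditioned on, which opens it; Rr is a fork and Rr is not conditioned on — no node blocks this path, so it is active.
Path 2: Pp → Ee → Aa → Hh
  Ee is a chain here and Ee is conditioned on, so the path is blocked at Ee.
Path 3: Pp → Ee → Hh
  Ee is a chain here and Ee is conditioned on, so the path is blocked at Ee.
Path 4: Pp → Aa ← Ee ← Rr → Hh
  Ee is a chain here and Ee is conditioned on, so the path is blocked at Ee.
Path 5: Pp → Aa ← Ee → Hh
  Ee is a fork here and Ee is conditioned on, so the path is blocked at Ee.
Path 6: Pp → Aa → Hh
  Aa is a chain here and Aa is conditioned on, so the path is blocked at Aa.
Because an active path exists, Pp and Hh are not d-separated.

No — Pp and Hh are not d-separated given {Aa, Ee, Mm}.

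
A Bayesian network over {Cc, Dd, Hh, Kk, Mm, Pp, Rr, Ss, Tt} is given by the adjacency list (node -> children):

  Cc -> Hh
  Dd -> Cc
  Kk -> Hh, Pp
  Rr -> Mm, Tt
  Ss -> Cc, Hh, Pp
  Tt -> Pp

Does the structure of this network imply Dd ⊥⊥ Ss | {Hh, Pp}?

We examine all 3 paths between Dd and Ss:
Path 1: Dd → Cc ← Ss
  Cc is a collider and its descendant Hh is conditioned on, which opens it — no node blocks this path, so it is active.
Path 2: Dd → Cc → Hh ← Kk → Pp ← Ss
  Cc is a chain and Cc is not conditioned on; Hh is a collider and Hh is conditioned on, which opens it; Kk is a fork and Kk is not conditioned on; Pp is a collider and Pp is conditioned on, which opens it — no node blocks this path, so it is active.
Path 3: Dd → Cc → Hh ← Ss
  Cc is a chain and Cc is not conditioned on; Hh is a collider and Hh is conditioned on, which opens it — no node blocks this path, so it is active.
Since the path Dd → Cc ← Ss is active, Dd and Ss are not d-separated given {Hh, Pp}.

No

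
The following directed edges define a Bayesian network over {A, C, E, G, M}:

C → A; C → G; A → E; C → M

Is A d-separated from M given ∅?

No

Only one path connects A and M:
Path 1: A ← C → M
  C is a fork and C is not conditioned on — no node blocks this path, so it is active.
At least one path is unblocked, so d-separation fails.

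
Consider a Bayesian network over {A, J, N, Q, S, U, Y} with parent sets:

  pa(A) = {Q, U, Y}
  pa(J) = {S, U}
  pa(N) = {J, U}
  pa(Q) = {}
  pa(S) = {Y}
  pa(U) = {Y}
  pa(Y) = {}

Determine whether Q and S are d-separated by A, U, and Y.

Yes — Q and S are d-separated given {A, U, Y}.

We examine all 6 paths between Q and S:
Path 1: Q → A ← Y → S
  Y is a fork here and Y is conditioned on, so the path is blocked at Y.
Path 2: Q → A ← Y → U → N ← J ← S
  Y is a fork here and Y is conditioned on, so the path is blocked at Y.
Path 3: Q → A ← Y → U → J ← S
  Y is a fork here and Y is conditioned on, so the path is blocked at Y.
Path 4: Q → A ← U → N ← J ← S
  U is a fork here and U is conditioned on, so the path is blocked at U.
Path 5: Q → A ← U ← Y → S
  U is a chain here and U is conditioned on, so the path is blocked at U.
Path 6: Q → A ← U → J ← S
  U is a fork here and U is conditioned on, so the path is blocked at U.
Every path is blocked, so Q and S are d-separated given {A, U, Y}.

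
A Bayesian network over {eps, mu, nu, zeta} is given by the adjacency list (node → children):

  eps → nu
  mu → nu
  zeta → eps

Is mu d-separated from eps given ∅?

Yes

The only undirected path from mu to eps is:
Path 1: mu → nu ← eps
  nu is a collider here and neither nu nor any of its descendants is conditioned on, so the collider stays closed — the path is blocked at nu.
Every path is blocked, so mu and eps are d-separated given ∅.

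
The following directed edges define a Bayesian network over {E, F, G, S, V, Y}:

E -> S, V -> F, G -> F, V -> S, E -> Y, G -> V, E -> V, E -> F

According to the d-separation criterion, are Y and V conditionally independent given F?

We examine all 4 paths between Y and V:
Path 1: Y ← E → V
  E is a fork and E is not conditioned on — no node blocks this path, so it is active.
Path 2: Y ← E → S ← V
  S is a collider here and neither S nor any of its descendants is conditioned on, so the collider stays closed — the path is blocked at S.
Path 3: Y ← E → F ← V
  E is a fork and E is not conditioned on; F is a collider and F is conditioned on, which opens it — no node blocks this path, so it is active.
Path 4: Y ← E → F ← G → V
  E is a fork and E is not conditioned on; F is a collider and F is conditioned on, which opens it; G is a fork and G is not conditioned on — no node blocks this path, so it is active.
Since the path Y ← E → V is active, Y and V are not d-separated given {F}.

No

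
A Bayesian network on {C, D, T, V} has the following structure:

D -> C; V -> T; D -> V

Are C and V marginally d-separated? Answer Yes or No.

No

The only undirected path from C to V is:
Path 1: C ← D → V
  D is a fork and D is not conditioned on — no node blocks this path, so it is active.
Since the path C ← D → V is active, C and V are not d-separated given ∅.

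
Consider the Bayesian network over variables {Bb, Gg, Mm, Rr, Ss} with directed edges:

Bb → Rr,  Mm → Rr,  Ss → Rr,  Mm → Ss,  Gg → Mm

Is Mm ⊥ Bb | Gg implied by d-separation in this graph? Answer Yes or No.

2 paths connect Mm and Bb; each must be blocked for d-separation to hold:
  1. Mm → Ss → Rr ← Bb — Ss:chain[open]; Rr:collider[blocks] ⇒ blocked
  2. Mm → Rr ← Bb — Rr:collider[blocks] ⇒ blocked
Every path is blocked, so Mm and Bb are d-separated given {Gg}.

Yes — Mm and Bb are d-separated given {Gg}.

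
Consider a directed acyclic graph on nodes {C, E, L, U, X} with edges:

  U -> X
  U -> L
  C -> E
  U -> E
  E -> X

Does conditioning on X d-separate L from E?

2 paths connect L and E; each must be blocked for d-separation to hold:
Path 1: L ← U → E
  U is a fork and U is not conditioned on — no node blocks this path, so it is active.
Path 2: L ← U → X ← E
  U is a fork and U is not conditioned on; X is a collider and X is conditioned on, which opens it — no node blocks this path, so it is active.
Since the path L ← U → E is active, L and E are not d-separated given {X}.

No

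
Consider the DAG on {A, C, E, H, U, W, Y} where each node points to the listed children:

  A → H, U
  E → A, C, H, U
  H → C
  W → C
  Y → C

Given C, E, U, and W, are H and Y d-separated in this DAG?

We examine all 4 paths between H and Y:
  1. H ← E → C ← Y — E:fork[blocks]; C:collider[open] ⇒ blocked
  2. H → C ← Y — C:collider[open] ⇒ active
  3. H ← A ← E → C ← Y — A:chain[open]; E:fork[blocks]; C:collider[open] ⇒ blocked
  4. H ← A → U ← E → C ← Y — A:fork[open]; U:collider[open]; E:fork[blocks]; C:collider[open] ⇒ blocked
At least one path is unblocked, so d-separation fails.

No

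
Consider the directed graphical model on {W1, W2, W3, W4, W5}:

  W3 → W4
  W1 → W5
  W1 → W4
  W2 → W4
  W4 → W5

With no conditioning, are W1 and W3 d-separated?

There are 2 undirected paths between W1 and W3; checking each against the conditioning set ∅:
  1. W1 → W5 ← W4 ← W3 — W5:collider[blocks]; W4:chain[open] ⇒ blocked
  2. W1 → W4 ← W3 — W4:collider[blocks] ⇒ blocked
Since every path is blocked, d-separation holds.

Yes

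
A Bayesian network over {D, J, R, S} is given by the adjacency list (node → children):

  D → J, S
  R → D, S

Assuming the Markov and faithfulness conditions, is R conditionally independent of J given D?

Yes

There are 2 undirected paths between R and J; checking each against the conditioning set {D}:
Path 1: R → S ← D → J
  S is a collider here and neither S nor any of its descendants is conditioned on, so the collider stays closed — the path is blocked at S.
Path 2: R → D → J
  D is a chain here and D is conditioned on, so the path is blocked at D.
Every path is blocked, so R and J are d-separated given {D}.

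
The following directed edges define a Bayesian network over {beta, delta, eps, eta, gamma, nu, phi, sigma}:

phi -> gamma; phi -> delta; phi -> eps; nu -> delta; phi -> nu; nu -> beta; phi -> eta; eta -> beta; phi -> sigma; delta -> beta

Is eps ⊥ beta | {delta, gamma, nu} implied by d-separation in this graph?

5 paths connect eps and beta; each must be blocked for d-separation to hold:
  1. eps ← phi → eta → beta — phi:fork[open]; eta:chain[open] ⇒ active
  2. eps ← phi → nu → beta — phi:fork[open]; nu:chain[blocks] ⇒ blocked
  3. eps ← phi → nu → delta → beta — phi:fork[open]; nu:chain[blocks]; delta:chain[blocks] ⇒ blocked
  4. eps ← phi → delta → beta — phi:fork[open]; delta:chain[blocks] ⇒ blocked
  5. eps ← phi → delta ← nu → beta — phi:fork[open]; delta:collider[open]; nu:fork[blocks] ⇒ blocked
Since the path eps ← phi → eta → beta is active, eps and beta are not d-separated given {delta, gamma, nu}.

No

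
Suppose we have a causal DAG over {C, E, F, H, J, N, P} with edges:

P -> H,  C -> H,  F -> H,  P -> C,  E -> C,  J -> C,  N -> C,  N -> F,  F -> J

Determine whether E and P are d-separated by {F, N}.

We examine all 4 paths between E and P:
Path 1: E → C → H ← P
  H is a collider here and neither H nor any of its descendants is conditioned on, so the collider stays closed — the path is blocked at H.
Path 2: E → C ← J ← F → H ← P
  C is a collider here and neither C nor any of its descendants is conditioned on, so the collider stays closed — the path is blocked at C.
Path 3: E → C ← N → F → H ← P
  C is a collider here and neither C nor any of its descendants is conditioned on, so the collider stays closed — the path is blocked at C.
Path 4: E → C ← P
  C is a collider here and neither C nor any of its descendants is conditioned on, so the collider stays closed — the path is blocked at C.
All paths are blocked; E ⊥ P | {F, N} holds.

Yes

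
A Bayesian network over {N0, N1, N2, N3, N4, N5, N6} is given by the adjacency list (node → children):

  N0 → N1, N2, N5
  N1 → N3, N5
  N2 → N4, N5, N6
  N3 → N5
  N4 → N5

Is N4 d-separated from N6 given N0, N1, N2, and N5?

There are 5 undirected paths between N4 and N6; checking each against the conditioning set {N0, N1, N2, N5}:
  1. N4 → N5 ← N1 ← N0 → N2 → N6 — N5:collider[open]; N1:chain[blocks]; N0:fork[blocks]; N2:chain[blocks] ⇒ blocked
  2. N4 → N5 ← N3 ← N1 ← N0 → N2 → N6 — N5:collider[open]; N3:chain[open]; N1:chain[blocks]; N0:fork[blocks]; N2:chain[blocks] ⇒ blocked
  3. N4 → N5 ← N0 → N2 → N6 — N5:collider[open]; N0:fork[blocks]; N2:chain[blocks] ⇒ blocked
  4. N4 → N5 ← N2 → N6 — N5:collider[open]; N2:fork[blocks] ⇒ blocked
  5. N4 ← N2 → N6 — N2:fork[blocks] ⇒ blocked
Since every path is blocked, d-separation holds.

Yes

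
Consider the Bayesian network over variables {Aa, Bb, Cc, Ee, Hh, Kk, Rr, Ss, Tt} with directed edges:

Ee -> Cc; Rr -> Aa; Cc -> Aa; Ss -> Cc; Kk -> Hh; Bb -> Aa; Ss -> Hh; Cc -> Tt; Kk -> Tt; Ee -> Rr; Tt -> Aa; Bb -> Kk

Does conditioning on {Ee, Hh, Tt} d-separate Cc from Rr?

6 paths connect Cc and Rr; each must be blocked for d-separation to hold:
Path 1: Cc ← Ee → Rr
  Ee is a fork here and Ee is conditioned on, so the path is blocked at Ee.
Path 2: Cc → Tt ← Kk ← Bb → Aa ← Rr
  Aa is a collider here and neither Aa nor any of its descendants is conditioned on, so the collider stays closed — the path is blocked at Aa.
Path 3: Cc → Tt → Aa ← Rr
  Tt is a chain here and Tt is conditioned on, so the path is blocked at Tt.
Path 4: Cc ← Ss → Hh ← Kk ← Bb → Aa ← Rr
  Aa is a collider here and neither Aa nor any of its descendants is conditioned on, so the collider stays closed — the path is blocked at Aa.
Path 5: Cc ← Ss → Hh ← Kk → Tt → Aa ← Rr
  Tt is a chain here and Tt is conditioned on, so the path is blocked at Tt.
Path 6: Cc → Aa ← Rr
  Aa is a collider here and neither Aa nor any of its descendants is conditioned on, so the collider stays closed — the path is blocked at Aa.
Every path is blocked, so Cc and Rr are d-separated given {Ee, Hh, Tt}.

Yes — Cc and Rr are d-separated given {Ee, Hh, Tt}.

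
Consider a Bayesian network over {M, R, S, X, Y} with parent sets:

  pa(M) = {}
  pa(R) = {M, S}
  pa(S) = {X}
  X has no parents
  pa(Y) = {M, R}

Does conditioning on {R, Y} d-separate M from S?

We examine all 2 paths between M and S:
Path 1: M → R ← S
  R is a collider and R is conditioned on, which opens it — no node blocks this path, so it is active.
Path 2: M → Y ← R ← S
  R is a chain here and R is conditioned on, so the path is blocked at R.
Since the path M → R ← S is active, M and S are not d-separated given {R, Y}.

No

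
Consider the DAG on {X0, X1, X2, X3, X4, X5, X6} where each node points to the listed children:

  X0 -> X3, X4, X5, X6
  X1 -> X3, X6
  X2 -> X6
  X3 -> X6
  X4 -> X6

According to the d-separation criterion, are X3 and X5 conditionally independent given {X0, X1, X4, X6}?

We examine all 5 paths between X3 and X5:
Path 1: X3 → X6 ← X0 → X5
  X0 is a fork here and X0 is conditioned on, so the path is blocked at X0.
Path 2: X3 → X6 ← X4 ← X0 → X5
  X4 is a chain here and X4 is conditioned on, so the path is blocked at X4.
Path 3: X3 ← X0 → X5
  X0 is a fork here and X0 is conditioned on, so the path is blocked at X0.
Path 4: X3 ← X1 → X6 ← X0 → X5
  X1 is a fork here and X1 is conditioned on, so the path is blocked at X1.
Path 5: X3 ← X1 → X6 ← X4 ← X0 → X5
  X1 is a fork here and X1 is conditioned on, so the path is blocked at X1.
Every path is blocked, so X3 and X5 are d-separated given {X0, X1, X4, X6}.

Yes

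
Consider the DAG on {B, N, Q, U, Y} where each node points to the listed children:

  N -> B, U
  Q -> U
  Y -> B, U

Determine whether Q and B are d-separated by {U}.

No

2 paths connect Q and B; each must be blocked for d-separation to hold:
Path 1: Q → U ← N → B
  U is a collider and U is conditioned on, which opens it; N is a fork and N is not conditioned on — no node blocks this path, so it is active.
Path 2: Q → U ← Y → B
  U is a collider and U is conditioned on, which opens it; Y is a fork and Y is not conditioned on — no node blocks this path, so it is active.
At least one path is unblocked, so d-separation fails.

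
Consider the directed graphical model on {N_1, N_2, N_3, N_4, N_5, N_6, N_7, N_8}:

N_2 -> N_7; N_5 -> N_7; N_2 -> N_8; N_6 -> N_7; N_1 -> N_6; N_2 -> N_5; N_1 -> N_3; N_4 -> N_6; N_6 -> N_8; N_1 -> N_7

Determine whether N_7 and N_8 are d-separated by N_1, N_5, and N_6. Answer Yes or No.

4 paths connect N_7 and N_8; each must be blocked for d-separation to hold:
Path 1: N_7 ← N_2 → N_8
  N_2 is a fork and N_2 is not conditioned on — no node blocks this path, so it is active.
Path 2: N_7 ← N_1 → N_6 → N_8
  N_1 is a fork here and N_1 is conditioned on, so the path is blocked at N_1.
Path 3: N_7 ← N_5 ← N_2 → N_8
  N_5 is a chain here and N_5 is conditioned on, so the path is blocked at N_5.
Path 4: N_7 ← N_6 → N_8
  N_6 is a fork here and N_6 is conditioned on, so the path is blocked at N_6.
At least one path is unblocked, so d-separation fails.

No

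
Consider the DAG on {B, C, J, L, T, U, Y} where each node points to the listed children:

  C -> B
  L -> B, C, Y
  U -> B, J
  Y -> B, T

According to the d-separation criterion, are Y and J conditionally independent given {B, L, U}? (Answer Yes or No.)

Yes

3 paths connect Y and J; each must be blocked for d-separation to hold:
  1. Y → B ← U → J — B:collider[open]; U:fork[blocks] ⇒ blocked
  2. Y ← L → B ← U → J — L:fork[blocks]; B:collider[open]; U:fork[blocks] ⇒ blocked
  3. Y ← L → C → B ← U → J — L:fork[blocks]; C:chain[open]; B:collider[open]; U:fork[blocks] ⇒ blocked
Since every path is blocked, d-separation holds.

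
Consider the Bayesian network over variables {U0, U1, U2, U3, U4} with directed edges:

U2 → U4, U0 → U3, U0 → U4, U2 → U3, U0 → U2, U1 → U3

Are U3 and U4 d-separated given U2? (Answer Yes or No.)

No

4 paths connect U3 and U4; each must be blocked for d-separation to hold:
  1. U3 ← U2 ← U0 → U4 — U2:chain[blocks]; U0:fork[open] ⇒ blocked
  2. U3 ← U2 → U4 — U2:fork[blocks] ⇒ blocked
  3. U3 ← U0 → U2 → U4 — U0:fork[open]; U2:chain[blocks] ⇒ blocked
  4. U3 ← U0 → U4 — U0:fork[open] ⇒ active
Since the path U3 ← U0 → U4 is active, U3 and U4 are not d-separated given {U2}.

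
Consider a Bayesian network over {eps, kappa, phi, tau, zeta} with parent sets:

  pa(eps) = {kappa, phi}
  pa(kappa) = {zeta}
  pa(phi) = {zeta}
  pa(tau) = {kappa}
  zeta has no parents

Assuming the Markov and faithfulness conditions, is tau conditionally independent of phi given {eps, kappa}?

Yes — tau and phi are d-separated given {eps, kappa}.

We examine all 2 paths between tau and phi:
Path 1: tau ← kappa ← zeta → phi
  kappa is a chain here and kappa is conditioned on, so the path is blocked at kappa.
Path 2: tau ← kappa → eps ← phi
  kappa is a fork here and kappa is conditioned on, so the path is blocked at kappa.
Every path is blocked, so tau and phi are d-separated given {eps, kappa}.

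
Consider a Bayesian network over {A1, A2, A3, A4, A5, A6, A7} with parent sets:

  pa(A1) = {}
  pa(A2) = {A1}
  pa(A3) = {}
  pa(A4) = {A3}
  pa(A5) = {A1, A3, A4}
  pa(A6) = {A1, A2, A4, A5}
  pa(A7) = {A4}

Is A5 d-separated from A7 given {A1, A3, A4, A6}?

5 paths connect A5 and A7; each must be blocked for d-separation to hold:
Path 1: A5 ← A1 → A2 → A6 ← A4 → A7
  A1 is a fork here and A1 is conditioned on, so the path is blocked at A1.
Path 2: A5 ← A1 → A6 ← A4 → A7
  A1 is a fork here and A1 is conditioned on, so the path is blocked at A1.
Path 3: A5 ← A3 → A4 → A7
  A3 is a fork here and A3 is conditioned on, so the path is blocked at A3.
Path 4: A5 ← A4 → A7
  A4 is a fork here and A4 is conditioned on, so the path is blocked at A4.
Path 5: A5 → A6 ← A4 → A7
  A4 is a fork here and A4 is conditioned on, so the path is blocked at A4.
Every path is blocked, so A5 and A7 are d-separated given {A1, A3, A4, A6}.

Yes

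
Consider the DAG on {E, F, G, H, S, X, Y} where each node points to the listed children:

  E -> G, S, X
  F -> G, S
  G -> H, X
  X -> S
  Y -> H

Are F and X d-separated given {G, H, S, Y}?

No

There are 6 undirected paths between F and X; checking each against the conditioning set {G, H, S, Y}:
Path 1: F → G → X
  G is a chain here and G is conditioned on, so the path is blocked at G.
Path 2: F → G ← E → X
  G is a collider and G is conditioned on, which opens it; E is a fork and E is not conditioned on — no node blocks this path, so it is active.
Path 3: F → G ← E → S ← X
  G is a collider and G is conditioned on, which opens it; E is a fork and E is not conditioned on; S is a collider and S is conditioned on, which opens it — no node blocks this path, so it is active.
Path 4: F → S ← X
  S is a collider and S is conditioned on, which opens it — no node blocks this path, so it is active.
Path 5: F → S ← E → X
  S is a collider and S is conditioned on, which opens it; E is a fork and E is not conditioned on — no node blocks this path, so it is active.
Path 6: F → S ← E → G → X
  G is a chain here and G is conditioned on, so the path is blocked at G.
At least one path is unblocked, so d-separation fails.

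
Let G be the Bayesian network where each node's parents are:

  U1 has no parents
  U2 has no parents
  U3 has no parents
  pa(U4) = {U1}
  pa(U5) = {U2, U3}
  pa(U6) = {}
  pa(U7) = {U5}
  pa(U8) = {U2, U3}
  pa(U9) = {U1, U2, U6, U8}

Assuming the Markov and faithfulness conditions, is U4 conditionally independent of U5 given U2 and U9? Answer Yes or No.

Enumerating the 4 paths from U4 to U5 and testing each for blocking by {U2, U9}:
  1. U4 ← U1 → U9 ← U8 ← U3 → U5 — U1:fork[open]; U9:collider[open]; U8:chain[open]; U3:fork[open] ⇒ active
  2. U4 ← U1 → U9 ← U8 ← U2 → U5 — U1:fork[open]; U9:collider[open]; U8:chain[open]; U2:fork[blocks] ⇒ blocked
  3. U4 ← U1 → U9 ← U2 → U5 — U1:fork[open]; U9:collider[open]; U2:fork[blocks] ⇒ blocked
  4. U4 ← U1 → U9 ← U2 → U8 ← U3 → U5 — U1:fork[open]; U9:collider[open]; U2:fork[blocks]; U8:collider[open]; U3:fork[open] ⇒ blocked
Because an active path exists, U4 and U5 are not d-separated.

No — U4 and U5 are not d-separated given {U2, U9}.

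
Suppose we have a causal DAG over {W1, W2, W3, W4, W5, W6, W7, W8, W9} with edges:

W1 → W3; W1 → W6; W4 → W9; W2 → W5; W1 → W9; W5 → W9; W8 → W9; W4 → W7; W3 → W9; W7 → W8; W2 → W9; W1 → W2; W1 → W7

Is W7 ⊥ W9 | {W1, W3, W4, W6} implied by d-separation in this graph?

Enumerating the 6 paths from W7 to W9 and testing each for blocking by {W1, W3, W4, W6}:
Path 1: W7 ← W1 → W3 → W9
  W1 is a fork here and W1 is conditioned on, so the path is blocked at W1.
Path 2: W7 ← W1 → W2 → W9
  W1 is a fork here and W1 is conditioned on, so the path is blocked at W1.
Path 3: W7 ← W1 → W2 → W5 → W9
  W1 is a fork here and W1 is conditioned on, so the path is blocked at W1.
Path 4: W7 ← W1 → W9
  W1 is a fork here and W1 is conditioned on, so the path is blocked at W1.
Path 5: W7 → W8 → W9
  W8 is a chain and W8 is not conditioned on — no node blocks this path, so it is active.
Path 6: W7 ← W4 → W9
  W4 is a fork here and W4 is conditioned on, so the path is blocked at W4.
Since the path W7 → W8 → W9 is active, W7 and W9 are not d-separated given {W1, W3, W4, W6}.

No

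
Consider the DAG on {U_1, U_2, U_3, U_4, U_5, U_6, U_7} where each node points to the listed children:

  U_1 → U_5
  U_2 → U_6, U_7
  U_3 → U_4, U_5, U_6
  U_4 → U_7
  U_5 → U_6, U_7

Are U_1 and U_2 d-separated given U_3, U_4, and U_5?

6 paths connect U_1 and U_2; each must be blocked for d-separation to hold:
Path 1: U_1 → U_5 ← U_3 → U_6 ← U_2
  U_3 is a fork here and U_3 is conditioned on, so the path is blocked at U_3.
Path 2: U_1 → U_5 ← U_3 → U_4 → U_7 ← U_2
  U_3 is a fork here and U_3 is conditioned on, so the path is blocked at U_3.
Path 3: U_1 → U_5 → U_6 ← U_3 → U_4 → U_7 ← U_2
  U_5 is a chain here and U_5 is conditioned on, so the path is blocked at U_5.
Path 4: U_1 → U_5 → U_6 ← U_2
  U_5 is a chain here and U_5 is conditioned on, so the path is blocked at U_5.
Path 5: U_1 → U_5 → U_7 ← U_2
  U_5 is a chain here and U_5 is conditioned on, so the path is blocked at U_5.
Path 6: U_1 → U_5 → U_7 ← U_4 ← U_3 → U_6 ← U_2
  U_5 is a chain here and U_5 is conditioned on, so the path is blocked at U_5.
Since every path is blocked, d-separation holds.

Yes — U_1 and U_2 are d-separated given {U_3, U_4, U_5}.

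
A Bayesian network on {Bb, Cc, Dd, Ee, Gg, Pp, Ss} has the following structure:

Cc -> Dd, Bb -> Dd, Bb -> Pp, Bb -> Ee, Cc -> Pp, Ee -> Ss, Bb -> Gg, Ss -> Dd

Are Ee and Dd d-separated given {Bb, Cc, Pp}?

No

3 paths connect Ee and Dd; each must be blocked for d-separation to hold:
Path 1: Ee ← Bb → Pp ← Cc → Dd
  Bb is a fork here and Bb is conditioned on, so the path is blocked at Bb.
Path 2: Ee ← Bb → Dd
  Bb is a fork here and Bb is conditioned on, so the path is blocked at Bb.
Path 3: Ee → Ss → Dd
  Ss is a chain and Ss is not conditioned on — no node blocks this path, so it is active.
Since the path Ee → Ss → Dd is active, Ee and Dd are not d-separated given {Bb, Cc, Pp}.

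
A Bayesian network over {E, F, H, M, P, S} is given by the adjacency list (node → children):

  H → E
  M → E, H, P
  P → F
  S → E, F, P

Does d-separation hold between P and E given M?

No

4 paths connect P and E; each must be blocked for d-separation to hold:
Path 1: P ← S → E
  S is a fork and S is not conditioned on — no node blocks this path, so it is active.
Path 2: P ← M → E
  M is a fork here and M is conditioned on, so the path is blocked at M.
Path 3: P ← M → H → E
  M is a fork here and M is conditioned on, so the path is blocked at M.
Path 4: P → F ← S → E
  F is a collider here and neither F nor any of its descendants is conditioned on, so the collider stays closed — the path is blocked at F.
Because an active path exists, P and E are not d-separated.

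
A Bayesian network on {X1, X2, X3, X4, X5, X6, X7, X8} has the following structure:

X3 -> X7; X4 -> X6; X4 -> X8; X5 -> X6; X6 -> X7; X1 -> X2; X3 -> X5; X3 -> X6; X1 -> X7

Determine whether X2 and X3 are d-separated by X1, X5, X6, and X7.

Yes

3 paths connect X2 and X3; each must be blocked for d-separation to hold:
  1. X2 ← X1 → X7 ← X3 — X1:fork[blocks]; X7:collider[open] ⇒ blocked
  2. X2 ← X1 → X7 ← X6 ← X5 ← X3 — X1:fork[blocks]; X7:collider[open]; X6:chain[blocks]; X5:chain[blocks] ⇒ blocked
  3. X2 ← X1 → X7 ← X6 ← X3 — X1:fork[blocks]; X7:collider[open]; X6:chain[blocks] ⇒ blocked
Every path is blocked, so X2 and X3 are d-separated given {X1, X5, X6, X7}.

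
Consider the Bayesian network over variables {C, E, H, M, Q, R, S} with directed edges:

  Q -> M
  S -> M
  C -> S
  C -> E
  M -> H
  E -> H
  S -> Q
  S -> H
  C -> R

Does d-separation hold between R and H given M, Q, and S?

No

There are 4 undirected paths between R and H; checking each against the conditioning set {M, Q, S}:
  1. R ← C → S → M → H — C:fork[open]; S:chain[blocks]; M:chain[blocks] ⇒ blocked
  2. R ← C → S → H — C:fork[open]; S:chain[blocks] ⇒ blocked
  3. R ← C → S → Q → M → H — C:fork[open]; S:chain[blocks]; Q:chain[blocks]; M:chain[blocks] ⇒ blocked
  4. R ← C → E → H — C:fork[open]; E:chain[open] ⇒ active
Because an active path exists, R and H are not d-separated.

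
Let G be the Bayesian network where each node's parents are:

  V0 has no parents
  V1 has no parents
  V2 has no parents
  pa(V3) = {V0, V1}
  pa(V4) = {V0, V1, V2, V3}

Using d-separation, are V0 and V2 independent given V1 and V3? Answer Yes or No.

We examine all 3 paths between V0 and V2:
Path 1: V0 → V3 → V4 ← V2
  V3 is a chain here and V3 is conditioned on, so the path is blocked at V3.
Path 2: V0 → V3 ← V1 → V4 ← V2
  V1 is a fork here and V1 is conditioned on, so the path is blocked at V1.
Path 3: V0 → V4 ← V2
  V4 is a collider here and neither V4 nor any of its descendants is conditioned on, so the collider stays closed — the path is blocked at V4.
All paths are blocked; V0 ⊥ V2 | {V1, V3} holds.

Yes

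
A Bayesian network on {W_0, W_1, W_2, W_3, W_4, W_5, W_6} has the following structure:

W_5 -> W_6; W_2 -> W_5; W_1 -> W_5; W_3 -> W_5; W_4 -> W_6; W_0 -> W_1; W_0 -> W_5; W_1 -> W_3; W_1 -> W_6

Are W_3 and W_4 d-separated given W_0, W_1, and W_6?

No

There are 6 undirected paths between W_3 and W_4; checking each against the conditioning set {W_0, W_1, W_6}:
Path 1: W_3 → W_5 → W_6 ← W_4
  W_5 is a chain and W_5 is not conditioned on; W_6 is a collider and W_6 is conditioned on, which opens it — no node blocks this path, so it is active.
Path 2: W_3 → W_5 ← W_1 → W_6 ← W_4
  W_1 is a fork here and W_1 is conditioned on, so the path is blocked at W_1.
Path 3: W_3 → W_5 ← W_0 → W_1 → W_6 ← W_4
  W_0 is a fork here and W_0 is conditioned on, so the path is blocked at W_0.
Path 4: W_3 ← W_1 → W_5 → W_6 ← W_4
  W_1 is a fork here and W_1 is conditioned on, so the path is blocked at W_1.
Path 5: W_3 ← W_1 → W_6 ← W_4
  W_1 is a fork here and W_1 is conditioned on, so the path is blocked at W_1.
Path 6: W_3 ← W_1 ← W_0 → W_5 → W_6 ← W_4
  W_1 is a chain here and W_1 is conditioned on, so the path is blocked at W_1.
At least one path is unblocked, so d-separation fails.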